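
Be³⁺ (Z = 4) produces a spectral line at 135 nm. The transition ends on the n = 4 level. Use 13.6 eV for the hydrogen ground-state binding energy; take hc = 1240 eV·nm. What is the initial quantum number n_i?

The photon energy is ΔE = hc/λ = 1240 / 135 = 9.185 eV.
With Z = 4, ΔE = 217.6 × (1/n_f² − 1/n_i²), so 1/n_f² − 1/n_i² = 0.04221.
With n_f = 4: 1/n_i² = 1/16 − 0.04221 = 0.02029, so n_i ≈ 7.02.

n_i = 7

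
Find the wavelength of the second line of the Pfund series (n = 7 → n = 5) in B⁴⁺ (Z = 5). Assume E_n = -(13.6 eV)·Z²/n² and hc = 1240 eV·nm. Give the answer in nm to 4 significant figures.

186.2 nm

The Pfund series terminates on n_f = 5; the second line has n_i = 5+2 = 7.
ΔE = 340.0 × (1/5² − 1/7²) = 6.661 eV.
λ = 1240 / 6.661 = 186.2 nm.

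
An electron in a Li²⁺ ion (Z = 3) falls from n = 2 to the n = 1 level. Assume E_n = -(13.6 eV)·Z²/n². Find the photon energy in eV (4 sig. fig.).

The Bohr energies scale as Z², so for Z = 3: E_n = −122.4/n² eV.
E_2 = −122.4/4 = −30.60 eV and E_1 = −122.4/1 = −122.4 eV.
The photon energy is |E_2 − E_1| = 91.80 eV.

91.80 eV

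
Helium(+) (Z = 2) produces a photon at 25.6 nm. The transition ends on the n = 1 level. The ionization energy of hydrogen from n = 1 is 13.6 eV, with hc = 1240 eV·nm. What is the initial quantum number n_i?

The photon energy is ΔE = hc/λ = 1240 / 25.6 = 48.44 eV.
With Z = 2, ΔE = 54.40 × (1/n_f² − 1/n_i²), so 1/n_f² − 1/n_i² = 0.8904.
With n_f = 1: 1/n_i² = 1/1 − 0.8904 = 0.1096, so n_i ≈ 3.02.

n_i = 3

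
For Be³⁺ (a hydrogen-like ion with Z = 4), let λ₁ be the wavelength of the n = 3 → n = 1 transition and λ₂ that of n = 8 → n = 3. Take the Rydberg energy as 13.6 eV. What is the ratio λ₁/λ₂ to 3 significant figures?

λ ∝ 1/ΔE ∝ 1/(1/n_f² − 1/n_i²), and the Z² and hc factors cancel in the ratio.
λ₁/λ₂ = (1/3² − 1/8²)/(1/1² − 1/3²) = 0.09549/0.8889 = 0.107.

0.107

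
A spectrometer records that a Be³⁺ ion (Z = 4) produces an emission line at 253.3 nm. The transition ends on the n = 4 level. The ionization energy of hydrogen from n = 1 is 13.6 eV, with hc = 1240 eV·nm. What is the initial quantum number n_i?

The photon energy is ΔE = hc/λ = 1240 / 253.3 = 4.895 eV.
With Z = 4, ΔE = 217.6 × (1/n_f² − 1/n_i²), so 1/n_f² − 1/n_i² = 0.02250.
With n_f = 4: 1/n_i² = 1/16 − 0.02250 = 0.04000, so n_i ≈ 5.00.

n_i = 5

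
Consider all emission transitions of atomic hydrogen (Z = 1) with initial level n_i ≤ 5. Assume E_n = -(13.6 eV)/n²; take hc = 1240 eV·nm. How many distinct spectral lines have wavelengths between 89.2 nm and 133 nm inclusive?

4

Enumerate all n_i → n_f pairs with 1 ≤ n_f < n_i ≤ 5 and compute λ = 1240 / [13.6·1·(1/n_f² − 1/n_i²)].
Lines falling in [89.2, 133] nm: 5→1 (94.98 nm), 4→1 (97.25 nm), 3→1 (102.6 nm), 2→1 (121.6 nm).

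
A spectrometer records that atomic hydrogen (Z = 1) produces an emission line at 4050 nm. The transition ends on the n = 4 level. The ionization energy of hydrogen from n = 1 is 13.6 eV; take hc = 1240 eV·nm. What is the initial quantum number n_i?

The photon energy is ΔE = hc/λ = 1240 / 4050 = 0.3062 eV.
With Z = 1, ΔE = 13.60 × (1/n_f² − 1/n_i²), so 1/n_f² − 1/n_i² = 0.02251.
With n_f = 4: 1/n_i² = 1/16 − 0.02251 = 0.03999, so n_i ≈ 5.00.

n_i = 5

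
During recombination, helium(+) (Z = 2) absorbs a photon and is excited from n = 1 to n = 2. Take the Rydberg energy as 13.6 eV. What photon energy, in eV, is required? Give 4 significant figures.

The Bohr energies scale as Z², so for Z = 2: E_n = −54.40/n² eV.
E_2 = −54.40/4 = −13.60 eV and E_1 = −54.40/1 = −54.40 eV.
The photon energy is |E_2 − E_1| = 40.80 eV.

40.80 eV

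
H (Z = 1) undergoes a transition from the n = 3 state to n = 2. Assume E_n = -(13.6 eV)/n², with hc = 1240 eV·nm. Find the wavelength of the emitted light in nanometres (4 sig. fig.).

ΔE = 13.60 × (1/2² − 1/3²) = 13.60 × 0.1389 = 1.889 eV.
λ = hc/ΔE = 1240 / 1.889 = 656.5 nm.
This line belongs to the Balmer series.

656.5 nm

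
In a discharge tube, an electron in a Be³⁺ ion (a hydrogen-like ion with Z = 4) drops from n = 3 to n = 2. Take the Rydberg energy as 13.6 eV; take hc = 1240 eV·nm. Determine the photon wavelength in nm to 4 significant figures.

For Z = 4 the level energies scale as Z², so the effective Rydberg energy is 13.6 × 16 = 217.6 eV.
ΔE = 217.6 × (1/2² − 1/3²) = 217.6 × 0.1389 = 30.22 eV.
λ = hc/ΔE = 1240 / 30.22 = 41.03 nm.

41.03 nm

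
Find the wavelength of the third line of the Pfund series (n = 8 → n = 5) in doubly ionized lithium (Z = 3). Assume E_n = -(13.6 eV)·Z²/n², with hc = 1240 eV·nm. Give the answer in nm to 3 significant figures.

416 nm

The Pfund series terminates on n_f = 5; the third line has n_i = 5+3 = 8.
ΔE = 122.4 × (1/5² − 1/8²) = 2.984 eV.
λ = 1240 / 2.984 = 416 nm.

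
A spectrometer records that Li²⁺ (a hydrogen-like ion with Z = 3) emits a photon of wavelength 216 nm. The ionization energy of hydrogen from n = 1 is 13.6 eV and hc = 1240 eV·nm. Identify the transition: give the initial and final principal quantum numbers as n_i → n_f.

The photon energy is ΔE = hc/λ = 1240 / 216 = 5.741 eV.
With Z = 3, ΔE = 122.4 × (1/n_f² − 1/n_i²), so 1/n_f² − 1/n_i² = 0.04690.
Trying n_f = 4 gives 1/n_i² = 0.01560, i.e. n_i ≈ 8; this pair matches.

n_i = 8, n_f = 4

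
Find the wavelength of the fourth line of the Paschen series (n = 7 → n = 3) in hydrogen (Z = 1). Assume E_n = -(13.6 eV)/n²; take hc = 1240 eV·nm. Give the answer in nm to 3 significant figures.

1010 nm

The Paschen series terminates on n_f = 3; the fourth line has n_i = 3+4 = 7.
ΔE = 13.60 × (1/3² − 1/7²) = 1.234 eV.
λ = 1240 / 1.234 = 1010 nm.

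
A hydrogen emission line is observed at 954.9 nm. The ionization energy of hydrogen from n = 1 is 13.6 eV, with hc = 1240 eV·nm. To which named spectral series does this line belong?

ΔE = 1240/954.9 = 1.299 eV.
This matches 13.6 × (1/3² − 1/8²), so n_f = 3: the Paschen series.

Paschen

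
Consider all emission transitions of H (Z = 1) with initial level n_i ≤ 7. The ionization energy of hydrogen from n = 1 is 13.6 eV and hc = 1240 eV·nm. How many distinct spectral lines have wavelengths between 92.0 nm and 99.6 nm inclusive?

4

Enumerate all n_i → n_f pairs with 1 ≤ n_f < n_i ≤ 7 and compute λ = 1240 / [13.6·1·(1/n_f² − 1/n_i²)].
Lines falling in [92.0, 99.6] nm: 7→1 (93.08 nm), 6→1 (93.78 nm), 5→1 (94.98 nm), 4→1 (97.25 nm).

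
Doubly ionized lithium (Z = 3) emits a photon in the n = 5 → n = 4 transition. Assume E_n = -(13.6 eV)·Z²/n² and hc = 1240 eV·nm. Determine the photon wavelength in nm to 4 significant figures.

For Z = 3 the level energies scale as Z², so the effective Rydberg energy is 13.6 × 9 = 122.4 eV.
ΔE = 122.4 × (1/4² − 1/5²) = 122.4 × 0.02250 = 2.754 eV.
λ = hc/ΔE = 1240 / 2.754 = 450.3 nm.

450.3 nm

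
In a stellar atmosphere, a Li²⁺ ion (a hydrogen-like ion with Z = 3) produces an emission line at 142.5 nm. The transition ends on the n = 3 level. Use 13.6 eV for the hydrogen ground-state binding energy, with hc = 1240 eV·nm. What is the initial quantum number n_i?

The photon energy is ΔE = hc/λ = 1240 / 142.5 = 8.702 eV.
With Z = 3, ΔE = 122.4 × (1/n_f² − 1/n_i²), so 1/n_f² − 1/n_i² = 0.07109.
With n_f = 3: 1/n_i² = 1/9 − 0.07109 = 0.04002, so n_i ≈ 5.00.

n_i = 5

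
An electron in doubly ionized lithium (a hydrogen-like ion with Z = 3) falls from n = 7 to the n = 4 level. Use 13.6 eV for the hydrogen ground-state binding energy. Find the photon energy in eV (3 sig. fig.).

The Bohr energies scale as Z², so for Z = 3: E_n = −122.4/n² eV.
E_7 = −122.4/49 = −2.498 eV and E_4 = −122.4/16 = −7.650 eV.
The photon energy is |E_7 − E_4| = 5.15 eV.

5.15 eV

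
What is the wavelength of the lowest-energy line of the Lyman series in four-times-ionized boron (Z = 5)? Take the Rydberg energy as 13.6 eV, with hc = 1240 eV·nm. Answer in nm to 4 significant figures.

The Lyman series terminates on n_f = 1; the first line has n_i = 1+1 = 2.
ΔE = 340.0 × (1/1² − 1/2²) = 255.0 eV.
λ = 1240 / 255.0 = 4.863 nm.

4.863 nm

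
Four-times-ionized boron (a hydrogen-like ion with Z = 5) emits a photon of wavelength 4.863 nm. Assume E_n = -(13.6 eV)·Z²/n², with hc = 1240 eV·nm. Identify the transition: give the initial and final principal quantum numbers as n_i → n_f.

The photon energy is ΔE = hc/λ = 1240 / 4.863 = 255.0 eV.
With Z = 5, ΔE = 340.0 × (1/n_f² − 1/n_i²), so 1/n_f² − 1/n_i² = 0.7500.
Trying n_f = 1 gives 1/n_i² = 0.2500, i.e. n_i ≈ 2; this pair matches.

n_i = 2, n_f = 1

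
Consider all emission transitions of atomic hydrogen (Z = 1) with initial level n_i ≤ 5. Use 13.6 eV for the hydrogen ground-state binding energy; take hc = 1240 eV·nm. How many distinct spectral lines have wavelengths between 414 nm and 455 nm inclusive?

Enumerate all n_i → n_f pairs with 1 ≤ n_f < n_i ≤ 5 and compute λ = 1240 / [13.6·1·(1/n_f² − 1/n_i²)].
Lines falling in [414, 455] nm: 5→2 (434.2 nm).

1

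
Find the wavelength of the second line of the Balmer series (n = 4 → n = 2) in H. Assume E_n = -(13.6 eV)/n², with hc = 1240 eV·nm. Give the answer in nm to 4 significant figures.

The Balmer series terminates on n_f = 2; the second line has n_i = 2+2 = 4.
ΔE = 13.60 × (1/2² − 1/4²) = 2.550 eV.
λ = 1240 / 2.550 = 486.3 nm.

486.3 nm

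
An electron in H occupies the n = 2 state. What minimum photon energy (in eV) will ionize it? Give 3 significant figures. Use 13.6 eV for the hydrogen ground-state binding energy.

3.40 eV

E_2 = −13.60/4 = −3.40 eV, so ionization (to E = 0) requires 3.40 eV.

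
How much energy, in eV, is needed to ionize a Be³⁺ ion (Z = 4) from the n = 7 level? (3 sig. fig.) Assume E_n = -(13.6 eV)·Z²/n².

4.44 eV

E_n = −13.6 Z²/n² = −217.6/n² eV for Z = 4.
E_7 = −217.6/49 = −4.44 eV, so ionization (to E = 0) requires 4.44 eV.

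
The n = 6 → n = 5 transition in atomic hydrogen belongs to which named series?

Pfund

The series is set by the lower level: n_f = 5 is the Pfund series.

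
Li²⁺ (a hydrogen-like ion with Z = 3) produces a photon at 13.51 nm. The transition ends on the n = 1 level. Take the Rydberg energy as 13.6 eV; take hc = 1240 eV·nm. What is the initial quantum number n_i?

The photon energy is ΔE = hc/λ = 1240 / 13.51 = 91.78 eV.
With Z = 3, ΔE = 122.4 × (1/n_f² − 1/n_i²), so 1/n_f² − 1/n_i² = 0.7499.
With n_f = 1: 1/n_i² = 1/1 − 0.7499 = 0.2501, so n_i ≈ 2.00.

n_i = 2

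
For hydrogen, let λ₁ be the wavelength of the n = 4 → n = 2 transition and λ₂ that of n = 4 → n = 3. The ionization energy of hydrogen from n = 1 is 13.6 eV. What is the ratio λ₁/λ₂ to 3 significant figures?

λ ∝ 1/ΔE ∝ 1/(1/n_f² − 1/n_i²), and the Z² and hc factors cancel in the ratio.
λ₁/λ₂ = (1/3² − 1/4²)/(1/2² − 1/4²) = 0.04861/0.1875 = 0.259.

0.259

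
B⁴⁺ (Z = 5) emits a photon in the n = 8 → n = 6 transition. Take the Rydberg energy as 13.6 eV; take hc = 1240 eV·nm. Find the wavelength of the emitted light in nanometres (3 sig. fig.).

For Z = 5 the level energies scale as Z², so the effective Rydberg energy is 13.6 × 25 = 340.0 eV.
ΔE = 340.0 × (1/6² − 1/8²) = 340.0 × 0.01215 = 4.132 eV.
λ = hc/ΔE = 1240 / 4.132 = 300 nm.

300 nm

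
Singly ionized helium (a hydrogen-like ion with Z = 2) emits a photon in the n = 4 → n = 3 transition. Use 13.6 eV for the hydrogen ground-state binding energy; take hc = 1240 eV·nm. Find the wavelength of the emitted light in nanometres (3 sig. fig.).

For Z = 2 the level energies scale as Z², so the effective Rydberg energy is 13.6 × 4 = 54.40 eV.
ΔE = 54.40 × (1/3² − 1/4²) = 54.40 × 0.04861 = 2.644 eV.
λ = hc/ΔE = 1240 / 2.644 = 469 nm.

469 nm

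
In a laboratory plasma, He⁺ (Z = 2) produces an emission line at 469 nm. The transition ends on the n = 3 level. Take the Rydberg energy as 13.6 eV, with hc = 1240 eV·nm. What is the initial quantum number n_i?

The photon energy is ΔE = hc/λ = 1240 / 469 = 2.644 eV.
With Z = 2, ΔE = 54.40 × (1/n_f² − 1/n_i²), so 1/n_f² − 1/n_i² = 0.04860.
With n_f = 3: 1/n_i² = 1/9 − 0.04860 = 0.06251, so n_i ≈ 4.00.

n_i = 4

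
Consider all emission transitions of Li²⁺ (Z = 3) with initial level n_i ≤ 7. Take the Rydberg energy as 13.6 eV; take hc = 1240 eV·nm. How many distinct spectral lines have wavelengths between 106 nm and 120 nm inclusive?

1

Enumerate all n_i → n_f pairs with 1 ≤ n_f < n_i ≤ 7 and compute λ = 1240 / [13.6·9·(1/n_f² − 1/n_i²)].
Lines falling in [106, 120] nm: 7→3 (111.7 nm).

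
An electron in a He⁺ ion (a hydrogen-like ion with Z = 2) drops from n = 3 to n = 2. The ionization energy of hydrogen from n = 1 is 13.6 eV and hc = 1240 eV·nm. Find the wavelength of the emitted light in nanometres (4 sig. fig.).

164.1 nm

For Z = 2 the level energies scale as Z², so the effective Rydberg energy is 13.6 × 4 = 54.40 eV.
ΔE = 54.40 × (1/2² − 1/3²) = 54.40 × 0.1389 = 7.556 eV.
λ = hc/ΔE = 1240 / 7.556 = 164.1 nm.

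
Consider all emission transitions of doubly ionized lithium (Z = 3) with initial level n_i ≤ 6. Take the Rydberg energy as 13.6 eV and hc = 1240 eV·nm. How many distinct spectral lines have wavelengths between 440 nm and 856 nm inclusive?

Enumerate all n_i → n_f pairs with 1 ≤ n_f < n_i ≤ 6 and compute λ = 1240 / [13.6·9·(1/n_f² − 1/n_i²)].
Lines falling in [440, 856] nm: 5→4 (450.3 nm), 6→5 (828.9 nm).

2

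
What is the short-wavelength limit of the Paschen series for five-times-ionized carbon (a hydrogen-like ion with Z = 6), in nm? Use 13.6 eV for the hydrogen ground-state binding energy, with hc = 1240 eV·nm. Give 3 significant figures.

The Paschen series has lower level n_f = 3; the series limit corresponds to n_i → ∞.
ΔE_max = 13.6 × 36 / 3² = 54.40 eV.
λ_min = 1240 / 54.40 = 22.8 nm.

22.8 nm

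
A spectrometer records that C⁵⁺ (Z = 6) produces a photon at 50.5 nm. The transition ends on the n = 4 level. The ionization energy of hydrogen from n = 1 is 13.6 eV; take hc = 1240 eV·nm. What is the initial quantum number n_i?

n_i = 9

The photon energy is ΔE = hc/λ = 1240 / 50.5 = 24.55 eV.
With Z = 6, ΔE = 489.6 × (1/n_f² − 1/n_i²), so 1/n_f² − 1/n_i² = 0.05015.
With n_f = 4: 1/n_i² = 1/16 − 0.05015 = 0.01235, so n_i ≈ 9.00.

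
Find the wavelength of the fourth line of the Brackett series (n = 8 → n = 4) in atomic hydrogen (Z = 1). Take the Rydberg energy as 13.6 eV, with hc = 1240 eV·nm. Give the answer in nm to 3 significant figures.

1950 nm

The Brackett series terminates on n_f = 4; the fourth line has n_i = 4+4 = 8.
ΔE = 13.60 × (1/4² − 1/8²) = 0.6375 eV.
λ = 1240 / 0.6375 = 1950 nm.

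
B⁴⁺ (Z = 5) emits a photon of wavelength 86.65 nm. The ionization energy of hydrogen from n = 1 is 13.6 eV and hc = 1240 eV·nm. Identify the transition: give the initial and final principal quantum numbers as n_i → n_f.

The photon energy is ΔE = hc/λ = 1240 / 86.65 = 14.31 eV.
With Z = 5, ΔE = 340.0 × (1/n_f² − 1/n_i²), so 1/n_f² − 1/n_i² = 0.04209.
Trying n_f = 4 gives 1/n_i² = 0.02041, i.e. n_i ≈ 7; this pair matches.

n_i = 7, n_f = 4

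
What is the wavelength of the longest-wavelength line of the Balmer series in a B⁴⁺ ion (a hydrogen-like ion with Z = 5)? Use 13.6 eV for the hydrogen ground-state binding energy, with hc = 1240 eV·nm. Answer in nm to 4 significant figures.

The Balmer series terminates on n_f = 2; the first line has n_i = 2+1 = 3.
ΔE = 340.0 × (1/2² − 1/3²) = 47.22 eV.
λ = 1240 / 47.22 = 26.26 nm.

26.26 nm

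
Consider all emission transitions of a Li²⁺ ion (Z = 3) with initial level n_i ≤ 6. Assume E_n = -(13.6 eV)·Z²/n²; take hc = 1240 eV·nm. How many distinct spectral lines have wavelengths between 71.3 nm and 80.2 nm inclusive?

1

Enumerate all n_i → n_f pairs with 1 ≤ n_f < n_i ≤ 6 and compute λ = 1240 / [13.6·9·(1/n_f² − 1/n_i²)].
Lines falling in [71.3, 80.2] nm: 3→2 (72.94 nm).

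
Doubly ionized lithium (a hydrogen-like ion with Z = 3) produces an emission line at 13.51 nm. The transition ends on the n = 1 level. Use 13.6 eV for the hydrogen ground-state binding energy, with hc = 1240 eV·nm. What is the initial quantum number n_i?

The photon energy is ΔE = hc/λ = 1240 / 13.51 = 91.78 eV.
With Z = 3, ΔE = 122.4 × (1/n_f² − 1/n_i²), so 1/n_f² − 1/n_i² = 0.7499.
With n_f = 1: 1/n_i² = 1/1 − 0.7499 = 0.2501, so n_i ≈ 2.00.

n_i = 2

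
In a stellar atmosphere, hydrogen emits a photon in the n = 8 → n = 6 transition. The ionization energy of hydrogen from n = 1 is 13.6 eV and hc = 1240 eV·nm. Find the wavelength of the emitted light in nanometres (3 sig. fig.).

ΔE = 13.60 × (1/6² − 1/8²) = 13.60 × 0.01215 = 0.1653 eV.
λ = hc/ΔE = 1240 / 0.1653 = 7500 nm.

7500 nm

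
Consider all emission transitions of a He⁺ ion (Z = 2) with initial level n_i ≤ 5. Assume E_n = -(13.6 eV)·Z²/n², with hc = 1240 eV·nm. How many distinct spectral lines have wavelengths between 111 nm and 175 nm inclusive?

Enumerate all n_i → n_f pairs with 1 ≤ n_f < n_i ≤ 5 and compute λ = 1240 / [13.6·4·(1/n_f² − 1/n_i²)].
Lines falling in [111, 175] nm: 4→2 (121.6 nm), 3→2 (164.1 nm).

2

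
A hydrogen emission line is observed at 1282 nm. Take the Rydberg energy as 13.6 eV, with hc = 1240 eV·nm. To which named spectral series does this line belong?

ΔE = 1240/1282 = 0.9672 eV.
This matches 13.6 × (1/3² − 1/5²), so n_f = 3: the Paschen series.

Paschen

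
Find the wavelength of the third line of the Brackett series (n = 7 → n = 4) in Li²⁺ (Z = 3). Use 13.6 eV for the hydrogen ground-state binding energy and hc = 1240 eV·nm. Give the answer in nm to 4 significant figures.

The Brackett series terminates on n_f = 4; the third line has n_i = 4+3 = 7.
ΔE = 122.4 × (1/4² − 1/7²) = 5.152 eV.
λ = 1240 / 5.152 = 240.7 nm.

240.7 nm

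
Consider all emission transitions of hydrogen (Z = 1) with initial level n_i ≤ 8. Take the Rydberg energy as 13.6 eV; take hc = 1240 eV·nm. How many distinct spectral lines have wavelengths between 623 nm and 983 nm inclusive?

2

Enumerate all n_i → n_f pairs with 1 ≤ n_f < n_i ≤ 8 and compute λ = 1240 / [13.6·1·(1/n_f² − 1/n_i²)].
Lines falling in [623, 983] nm: 3→2 (656.5 nm), 8→3 (954.9 nm).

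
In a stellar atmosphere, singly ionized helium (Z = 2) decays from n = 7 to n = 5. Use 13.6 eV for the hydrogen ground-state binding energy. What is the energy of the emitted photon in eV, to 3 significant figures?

The Bohr energies scale as Z², so for Z = 2: E_n = −54.40/n² eV.
E_7 = −54.40/49 = −1.110 eV and E_5 = −54.40/25 = −2.176 eV.
The photon energy is |E_7 − E_5| = 1.07 eV.

1.07 eV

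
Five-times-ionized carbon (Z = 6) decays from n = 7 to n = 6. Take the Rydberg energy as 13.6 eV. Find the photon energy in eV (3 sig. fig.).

3.61 eV

The Bohr energies scale as Z², so for Z = 6: E_n = −489.6/n² eV.
E_7 = −489.6/49 = −9.992 eV and E_6 = −489.6/36 = −13.60 eV.
The photon energy is |E_7 − E_6| = 3.61 eV.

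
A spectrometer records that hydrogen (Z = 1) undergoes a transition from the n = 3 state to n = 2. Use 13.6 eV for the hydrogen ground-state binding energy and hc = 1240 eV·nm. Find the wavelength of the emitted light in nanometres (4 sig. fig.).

656.5 nm

ΔE = 13.60 × (1/2² − 1/3²) = 13.60 × 0.1389 = 1.889 eV.
λ = hc/ΔE = 1240 / 1.889 = 656.5 nm.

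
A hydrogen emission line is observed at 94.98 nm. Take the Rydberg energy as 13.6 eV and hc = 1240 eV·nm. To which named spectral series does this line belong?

Lyman

ΔE = 1240/94.98 = 13.06 eV.
This matches 13.6 × (1/1² − 1/5²), so n_f = 1: the Lyman series.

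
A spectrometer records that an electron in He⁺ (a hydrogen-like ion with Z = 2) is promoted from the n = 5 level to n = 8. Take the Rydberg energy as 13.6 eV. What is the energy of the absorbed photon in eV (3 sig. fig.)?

The Bohr energies scale as Z², so for Z = 2: E_n = −54.40/n² eV.
E_8 = −54.40/64 = −0.8500 eV and E_5 = −54.40/25 = −2.176 eV.
The photon energy is |E_8 − E_5| = 1.33 eV.

1.33 eV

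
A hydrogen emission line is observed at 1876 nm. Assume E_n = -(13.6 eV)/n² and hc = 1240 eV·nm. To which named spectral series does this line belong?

ΔE = 1240/1876 = 0.6610 eV.
This matches 13.6 × (1/3² − 1/4²), so n_f = 3: the Paschen series.

Paschen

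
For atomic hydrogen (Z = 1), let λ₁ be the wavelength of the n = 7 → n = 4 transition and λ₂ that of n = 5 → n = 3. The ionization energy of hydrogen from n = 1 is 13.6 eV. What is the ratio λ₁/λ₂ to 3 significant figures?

λ ∝ 1/ΔE ∝ 1/(1/n_f² − 1/n_i²), and the Z² and hc factors cancel in the ratio.
λ₁/λ₂ = (1/3² − 1/5²)/(1/4² − 1/7²) = 0.07111/0.04209 = 1.69.

1.69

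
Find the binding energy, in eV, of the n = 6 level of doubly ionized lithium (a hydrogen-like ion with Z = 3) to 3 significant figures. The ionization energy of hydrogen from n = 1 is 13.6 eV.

3.40 eV

E_n = −13.6 Z²/n² = −122.4/n² eV for Z = 3.
E_6 = −122.4/36 = −3.40 eV, so ionization (to E = 0) requires 3.40 eV.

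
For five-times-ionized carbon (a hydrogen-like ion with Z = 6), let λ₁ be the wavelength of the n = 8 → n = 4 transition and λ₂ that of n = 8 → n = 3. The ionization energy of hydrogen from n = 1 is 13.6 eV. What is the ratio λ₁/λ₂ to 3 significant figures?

2.04

λ ∝ 1/ΔE ∝ 1/(1/n_f² − 1/n_i²), and the Z² and hc factors cancel in the ratio.
λ₁/λ₂ = (1/3² − 1/8²)/(1/4² − 1/8²) = 0.09549/0.04688 = 2.04.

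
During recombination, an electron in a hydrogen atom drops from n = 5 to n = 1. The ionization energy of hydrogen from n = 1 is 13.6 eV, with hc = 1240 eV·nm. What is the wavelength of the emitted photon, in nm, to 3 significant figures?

ΔE = 13.60 × (1/1² − 1/5²) = 13.60 × 0.9600 = 13.06 eV.
λ = hc/ΔE = 1240 / 13.06 = 95.0 nm.
This line belongs to the Lyman series.

95.0 nm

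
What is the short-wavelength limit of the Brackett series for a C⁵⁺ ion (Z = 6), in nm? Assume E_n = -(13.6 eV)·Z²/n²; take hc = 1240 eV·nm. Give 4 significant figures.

The Brackett series has lower level n_f = 4; the series limit corresponds to n_i → ∞.
ΔE_max = 13.6 × 36 / 4² = 30.60 eV.
λ_min = 1240 / 30.60 = 40.52 nm.

40.52 nm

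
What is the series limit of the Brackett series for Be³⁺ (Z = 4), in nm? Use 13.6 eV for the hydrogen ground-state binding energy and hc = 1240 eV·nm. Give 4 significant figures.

91.18 nm

The Brackett series has lower level n_f = 4; the series limit corresponds to n_i → ∞.
ΔE_max = 13.6 × 16 / 4² = 13.60 eV.
λ_min = 1240 / 13.60 = 91.18 nm.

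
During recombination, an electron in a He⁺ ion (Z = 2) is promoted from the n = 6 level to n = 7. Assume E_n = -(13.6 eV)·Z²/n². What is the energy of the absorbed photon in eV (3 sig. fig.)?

The Bohr energies scale as Z², so for Z = 2: E_n = −54.40/n² eV.
E_7 = −54.40/49 = −1.110 eV and E_6 = −54.40/36 = −1.511 eV.
The photon energy is |E_7 − E_6| = 0.401 eV.

0.401 eV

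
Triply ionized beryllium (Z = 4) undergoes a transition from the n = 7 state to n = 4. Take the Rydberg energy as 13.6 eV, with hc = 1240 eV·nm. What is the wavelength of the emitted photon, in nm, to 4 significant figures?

135.4 nm

For Z = 4 the level energies scale as Z², so the effective Rydberg energy is 13.6 × 16 = 217.6 eV.
ΔE = 217.6 × (1/4² − 1/7²) = 217.6 × 0.04209 = 9.159 eV.
λ = hc/ΔE = 1240 / 9.159 = 135.4 nm.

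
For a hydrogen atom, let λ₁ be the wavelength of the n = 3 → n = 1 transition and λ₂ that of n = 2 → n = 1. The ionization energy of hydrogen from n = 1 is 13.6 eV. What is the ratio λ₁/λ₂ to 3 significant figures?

λ ∝ 1/ΔE ∝ 1/(1/n_f² − 1/n_i²), and the Z² and hc factors cancel in the ratio.
λ₁/λ₂ = (1/1² − 1/2²)/(1/1² − 1/3²) = 0.7500/0.8889 = 0.844.

0.844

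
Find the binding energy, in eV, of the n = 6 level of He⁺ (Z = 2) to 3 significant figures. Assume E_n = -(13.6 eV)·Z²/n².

E_n = −13.6 Z²/n² = −54.40/n² eV for Z = 2.
E_6 = −54.40/36 = −1.51 eV, so ionization (to E = 0) requires 1.51 eV.

1.51 eV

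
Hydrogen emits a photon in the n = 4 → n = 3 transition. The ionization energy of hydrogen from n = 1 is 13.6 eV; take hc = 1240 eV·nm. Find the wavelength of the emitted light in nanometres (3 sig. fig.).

1880 nm

ΔE = 13.60 × (1/3² − 1/4²) = 13.60 × 0.04861 = 0.6611 eV.
λ = hc/ΔE = 1240 / 0.6611 = 1880 nm.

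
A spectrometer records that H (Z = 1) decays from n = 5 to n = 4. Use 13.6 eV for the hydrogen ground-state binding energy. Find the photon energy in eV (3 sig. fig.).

E_5 = −13.60/25 = −0.5440 eV and E_4 = −13.60/16 = −0.8500 eV.
The photon energy is |E_5 − E_4| = 0.306 eV.

0.306 eV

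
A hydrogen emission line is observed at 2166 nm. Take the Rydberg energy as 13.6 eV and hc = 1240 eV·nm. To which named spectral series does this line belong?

ΔE = 1240/2166 = 0.5725 eV.
This matches 13.6 × (1/4² − 1/7²), so n_f = 4: the Brackett series.

Brackett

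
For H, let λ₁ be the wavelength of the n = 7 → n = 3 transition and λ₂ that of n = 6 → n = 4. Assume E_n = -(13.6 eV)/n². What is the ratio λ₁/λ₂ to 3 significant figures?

λ ∝ 1/ΔE ∝ 1/(1/n_f² − 1/n_i²), and the Z² and hc factors cancel in the ratio.
λ₁/λ₂ = (1/4² − 1/6²)/(1/3² − 1/7²) = 0.03472/0.09070 = 0.383.

0.383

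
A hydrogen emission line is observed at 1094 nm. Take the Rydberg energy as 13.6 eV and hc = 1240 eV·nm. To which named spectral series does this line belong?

ΔE = 1240/1094 = 1.133 eV.
This matches 13.6 × (1/3² − 1/6²), so n_f = 3: the Paschen series.

Paschen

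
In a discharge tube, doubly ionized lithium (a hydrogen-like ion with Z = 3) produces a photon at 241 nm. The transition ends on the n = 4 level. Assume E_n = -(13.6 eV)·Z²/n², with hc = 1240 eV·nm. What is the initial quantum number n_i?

n_i = 7

The photon energy is ΔE = hc/λ = 1240 / 241 = 5.145 eV.
With Z = 3, ΔE = 122.4 × (1/n_f² − 1/n_i²), so 1/n_f² − 1/n_i² = 0.04204.
With n_f = 4: 1/n_i² = 1/16 − 0.04204 = 0.02046, so n_i ≈ 6.99.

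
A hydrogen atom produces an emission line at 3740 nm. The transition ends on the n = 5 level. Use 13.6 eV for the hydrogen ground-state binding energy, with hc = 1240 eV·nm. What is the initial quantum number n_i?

n_i = 8

The photon energy is ΔE = hc/λ = 1240 / 3740 = 0.3316 eV.
With Z = 1, ΔE = 13.60 × (1/n_f² − 1/n_i²), so 1/n_f² − 1/n_i² = 0.02438.
With n_f = 5: 1/n_i² = 1/25 − 0.02438 = 0.01562, so n_i ≈ 8.00.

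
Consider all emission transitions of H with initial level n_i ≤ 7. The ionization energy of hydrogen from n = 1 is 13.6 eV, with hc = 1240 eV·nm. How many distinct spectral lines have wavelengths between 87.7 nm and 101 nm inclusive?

4

Enumerate all n_i → n_f pairs with 1 ≤ n_f < n_i ≤ 7 and compute λ = 1240 / [13.6·1·(1/n_f² − 1/n_i²)].
Lines falling in [87.7, 101] nm: 7→1 (93.08 nm), 6→1 (93.78 nm), 5→1 (94.98 nm), 4→1 (97.25 nm).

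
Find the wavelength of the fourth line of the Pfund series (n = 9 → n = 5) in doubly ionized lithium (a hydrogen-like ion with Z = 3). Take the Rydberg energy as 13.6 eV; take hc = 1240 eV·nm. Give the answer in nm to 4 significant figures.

366.3 nm

The Pfund series terminates on n_f = 5; the fourth line has n_i = 5+4 = 9.
ΔE = 122.4 × (1/5² − 1/9²) = 3.385 eV.
λ = 1240 / 3.385 = 366.3 nm.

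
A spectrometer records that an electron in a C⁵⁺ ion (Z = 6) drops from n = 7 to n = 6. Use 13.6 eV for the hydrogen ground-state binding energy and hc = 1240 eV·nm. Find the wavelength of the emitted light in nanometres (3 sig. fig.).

For Z = 6 the level energies scale as Z², so the effective Rydberg energy is 13.6 × 36 = 489.6 eV.
ΔE = 489.6 × (1/6² − 1/7²) = 489.6 × 0.007370 = 3.608 eV.
λ = hc/ΔE = 1240 / 3.608 = 344 nm.

344 nm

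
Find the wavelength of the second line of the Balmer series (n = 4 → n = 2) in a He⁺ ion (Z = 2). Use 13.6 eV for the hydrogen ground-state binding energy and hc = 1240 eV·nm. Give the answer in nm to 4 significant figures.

The Balmer series terminates on n_f = 2; the second line has n_i = 2+2 = 4.
ΔE = 54.40 × (1/2² − 1/4²) = 10.20 eV.
λ = 1240 / 10.20 = 121.6 nm.

121.6 nm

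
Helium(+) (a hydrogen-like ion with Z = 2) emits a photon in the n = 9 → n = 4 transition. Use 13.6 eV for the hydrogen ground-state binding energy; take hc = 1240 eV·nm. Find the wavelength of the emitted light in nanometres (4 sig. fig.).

454.5 nm

For Z = 2 the level energies scale as Z², so the effective Rydberg energy is 13.6 × 4 = 54.40 eV.
ΔE = 54.40 × (1/4² − 1/9²) = 54.40 × 0.05015 = 2.728 eV.
λ = hc/ΔE = 1240 / 2.728 = 454.5 nm.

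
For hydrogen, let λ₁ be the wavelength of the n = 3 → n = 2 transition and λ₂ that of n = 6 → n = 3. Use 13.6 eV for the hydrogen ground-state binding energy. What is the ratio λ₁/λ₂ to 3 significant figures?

0.600

λ ∝ 1/ΔE ∝ 1/(1/n_f² − 1/n_i²), and the Z² and hc factors cancel in the ratio.
λ₁/λ₂ = (1/3² − 1/6²)/(1/2² − 1/3²) = 0.08333/0.1389 = 0.600.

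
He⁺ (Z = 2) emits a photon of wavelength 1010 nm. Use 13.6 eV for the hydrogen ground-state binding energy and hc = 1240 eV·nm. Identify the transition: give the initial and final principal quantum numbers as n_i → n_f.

n_i = 5, n_f = 4

The photon energy is ΔE = hc/λ = 1240 / 1010 = 1.228 eV.
With Z = 2, ΔE = 54.40 × (1/n_f² − 1/n_i²), so 1/n_f² − 1/n_i² = 0.02257.
Trying n_f = 4 gives 1/n_i² = 0.03993, i.e. n_i ≈ 5; this pair matches.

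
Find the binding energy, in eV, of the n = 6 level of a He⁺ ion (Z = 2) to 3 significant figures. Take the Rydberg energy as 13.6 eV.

E_n = −13.6 Z²/n² = −54.40/n² eV for Z = 2.
E_6 = −54.40/36 = −1.51 eV, so ionization (to E = 0) requires 1.51 eV.

1.51 eV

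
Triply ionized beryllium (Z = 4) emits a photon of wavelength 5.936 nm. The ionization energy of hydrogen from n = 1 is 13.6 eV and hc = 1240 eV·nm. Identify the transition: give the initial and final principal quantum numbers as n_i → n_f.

The photon energy is ΔE = hc/λ = 1240 / 5.936 = 208.9 eV.
With Z = 4, ΔE = 217.6 × (1/n_f² − 1/n_i²), so 1/n_f² − 1/n_i² = 0.9600.
Trying n_f = 1 gives 1/n_i² = 0.04001, i.e. n_i ≈ 5; this pair matches.

n_i = 5, n_f = 1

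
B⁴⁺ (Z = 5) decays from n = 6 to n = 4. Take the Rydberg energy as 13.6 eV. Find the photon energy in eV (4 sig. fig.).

11.81 eV

The Bohr energies scale as Z², so for Z = 5: E_n = −340.0/n² eV.
E_6 = −340.0/36 = −9.444 eV and E_4 = −340.0/16 = −21.25 eV.
The photon energy is |E_6 − E_4| = 11.81 eV.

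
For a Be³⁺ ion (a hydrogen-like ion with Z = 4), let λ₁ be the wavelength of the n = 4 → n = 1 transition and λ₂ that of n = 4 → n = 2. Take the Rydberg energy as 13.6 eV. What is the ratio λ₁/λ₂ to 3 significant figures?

λ ∝ 1/ΔE ∝ 1/(1/n_f² − 1/n_i²), and the Z² and hc factors cancel in the ratio.
λ₁/λ₂ = (1/2² − 1/4²)/(1/1² − 1/4²) = 0.1875/0.9375 = 0.200.

0.200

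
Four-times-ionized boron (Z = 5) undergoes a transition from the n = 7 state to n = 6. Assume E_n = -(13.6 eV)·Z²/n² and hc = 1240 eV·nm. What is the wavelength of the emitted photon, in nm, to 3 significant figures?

495 nm

For Z = 5 the level energies scale as Z², so the effective Rydberg energy is 13.6 × 25 = 340.0 eV.
ΔE = 340.0 × (1/6² − 1/7²) = 340.0 × 0.007370 = 2.506 eV.
λ = hc/ΔE = 1240 / 2.506 = 495 nm.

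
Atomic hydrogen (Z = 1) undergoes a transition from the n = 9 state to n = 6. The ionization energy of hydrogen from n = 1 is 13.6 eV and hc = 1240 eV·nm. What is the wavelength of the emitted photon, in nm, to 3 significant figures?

5910 nm

ΔE = 13.60 × (1/6² − 1/9²) = 13.60 × 0.01543 = 0.2099 eV.
λ = hc/ΔE = 1240 / 0.2099 = 5910 nm.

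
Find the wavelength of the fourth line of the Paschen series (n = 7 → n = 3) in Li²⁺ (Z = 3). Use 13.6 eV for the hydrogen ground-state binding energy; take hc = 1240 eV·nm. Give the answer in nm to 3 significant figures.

The Paschen series terminates on n_f = 3; the fourth line has n_i = 3+4 = 7.
ΔE = 122.4 × (1/3² − 1/7²) = 11.10 eV.
λ = 1240 / 11.10 = 112 nm.

112 nm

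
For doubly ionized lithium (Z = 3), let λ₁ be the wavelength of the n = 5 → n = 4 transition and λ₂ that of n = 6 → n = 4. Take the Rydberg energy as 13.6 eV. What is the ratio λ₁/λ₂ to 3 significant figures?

λ ∝ 1/ΔE ∝ 1/(1/n_f² − 1/n_i²), and the Z² and hc factors cancel in the ratio.
λ₁/λ₂ = (1/4² − 1/6²)/(1/4² − 1/5²) = 0.03472/0.02250 = 1.54.

1.54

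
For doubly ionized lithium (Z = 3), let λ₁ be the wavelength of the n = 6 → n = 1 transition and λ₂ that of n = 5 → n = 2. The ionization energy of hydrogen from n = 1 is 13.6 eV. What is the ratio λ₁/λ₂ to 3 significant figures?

λ ∝ 1/ΔE ∝ 1/(1/n_f² − 1/n_i²), and the Z² and hc factors cancel in the ratio.
λ₁/λ₂ = (1/2² − 1/5²)/(1/1² − 1/6²) = 0.2100/0.9722 = 0.216.

0.216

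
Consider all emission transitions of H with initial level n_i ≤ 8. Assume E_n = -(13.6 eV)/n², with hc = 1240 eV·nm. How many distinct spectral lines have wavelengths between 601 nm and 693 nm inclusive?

Enumerate all n_i → n_f pairs with 1 ≤ n_f < n_i ≤ 8 and compute λ = 1240 / [13.6·1·(1/n_f² − 1/n_i²)].
Lines falling in [601, 693] nm: 3→2 (656.5 nm).

1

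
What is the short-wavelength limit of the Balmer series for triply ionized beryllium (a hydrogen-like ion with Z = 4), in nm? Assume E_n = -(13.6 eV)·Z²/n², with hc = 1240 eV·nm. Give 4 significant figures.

22.79 nm

The Balmer series has lower level n_f = 2; the series limit corresponds to n_i → ∞.
ΔE_max = 13.6 × 16 / 2² = 54.40 eV.
λ_min = 1240 / 54.40 = 22.79 nm.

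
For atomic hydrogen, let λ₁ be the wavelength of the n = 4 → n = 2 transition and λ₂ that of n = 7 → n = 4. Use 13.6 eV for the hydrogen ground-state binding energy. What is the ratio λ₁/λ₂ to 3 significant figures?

0.224

λ ∝ 1/ΔE ∝ 1/(1/n_f² − 1/n_i²), and the Z² and hc factors cancel in the ratio.
λ₁/λ₂ = (1/4² − 1/7²)/(1/2² − 1/4²) = 0.04209/0.1875 = 0.224.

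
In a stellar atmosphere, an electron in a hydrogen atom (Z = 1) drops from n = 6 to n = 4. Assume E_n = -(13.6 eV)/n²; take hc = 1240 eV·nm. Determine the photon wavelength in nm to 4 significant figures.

ΔE = 13.60 × (1/4² − 1/6²) = 13.60 × 0.03472 = 0.4722 eV.
λ = hc/ΔE = 1240 / 0.4722 = 2626 nm.
This line belongs to the Brackett series.

2626 nm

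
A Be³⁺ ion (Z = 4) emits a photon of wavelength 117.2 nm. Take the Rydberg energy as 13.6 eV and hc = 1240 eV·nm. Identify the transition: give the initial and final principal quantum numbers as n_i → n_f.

n_i = 4, n_f = 3

The photon energy is ΔE = hc/λ = 1240 / 117.2 = 10.58 eV.
With Z = 4, ΔE = 217.6 × (1/n_f² − 1/n_i²), so 1/n_f² − 1/n_i² = 0.04862.
Trying n_f = 3 gives 1/n_i² = 0.06249, i.e. n_i ≈ 4; this pair matches.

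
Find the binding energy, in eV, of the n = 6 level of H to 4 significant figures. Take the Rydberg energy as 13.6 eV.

0.3778 eV

E_6 = −13.60/36 = −0.3778 eV, so ionization (to E = 0) requires 0.3778 eV.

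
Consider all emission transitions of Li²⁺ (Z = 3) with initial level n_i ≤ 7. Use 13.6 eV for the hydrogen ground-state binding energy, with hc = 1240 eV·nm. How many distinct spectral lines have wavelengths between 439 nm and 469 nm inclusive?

Enumerate all n_i → n_f pairs with 1 ≤ n_f < n_i ≤ 7 and compute λ = 1240 / [13.6·9·(1/n_f² − 1/n_i²)].
Lines falling in [439, 469] nm: 5→4 (450.3 nm).

1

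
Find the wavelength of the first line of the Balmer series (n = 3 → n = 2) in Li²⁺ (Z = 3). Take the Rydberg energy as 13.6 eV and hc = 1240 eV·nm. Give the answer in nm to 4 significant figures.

The Balmer series terminates on n_f = 2; the first line has n_i = 2+1 = 3.
ΔE = 122.4 × (1/2² − 1/3²) = 17.00 eV.
λ = 1240 / 17.00 = 72.94 nm.

72.94 nm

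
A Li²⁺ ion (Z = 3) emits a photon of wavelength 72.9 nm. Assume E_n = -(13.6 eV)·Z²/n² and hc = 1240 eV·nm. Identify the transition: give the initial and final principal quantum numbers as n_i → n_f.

The photon energy is ΔE = hc/λ = 1240 / 72.9 = 17.01 eV.
With Z = 3, ΔE = 122.4 × (1/n_f² − 1/n_i²), so 1/n_f² − 1/n_i² = 0.1390.
Trying n_f = 2 gives 1/n_i² = 0.1110, i.e. n_i ≈ 3; this pair matches.

n_i = 3, n_f = 2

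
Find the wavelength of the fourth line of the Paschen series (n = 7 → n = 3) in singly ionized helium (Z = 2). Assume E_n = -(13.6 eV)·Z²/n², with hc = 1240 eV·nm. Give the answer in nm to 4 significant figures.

The Paschen series terminates on n_f = 3; the fourth line has n_i = 3+4 = 7.
ΔE = 54.40 × (1/3² − 1/7²) = 4.934 eV.
λ = 1240 / 4.934 = 251.3 nm.

251.3 nm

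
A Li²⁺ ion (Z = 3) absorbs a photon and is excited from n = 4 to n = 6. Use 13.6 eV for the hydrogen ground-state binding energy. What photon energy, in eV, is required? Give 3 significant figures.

4.25 eV

The Bohr energies scale as Z², so for Z = 3: E_n = −122.4/n² eV.
E_6 = −122.4/36 = −3.400 eV and E_4 = −122.4/16 = −7.650 eV.
The photon energy is |E_6 − E_4| = 4.25 eV.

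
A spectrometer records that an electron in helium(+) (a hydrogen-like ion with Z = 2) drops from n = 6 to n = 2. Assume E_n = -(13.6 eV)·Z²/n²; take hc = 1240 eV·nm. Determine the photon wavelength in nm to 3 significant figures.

For Z = 2 the level energies scale as Z², so the effective Rydberg energy is 13.6 × 4 = 54.40 eV.
ΔE = 54.40 × (1/2² − 1/6²) = 54.40 × 0.2222 = 12.09 eV.
λ = hc/ΔE = 1240 / 12.09 = 103 nm.

103 nm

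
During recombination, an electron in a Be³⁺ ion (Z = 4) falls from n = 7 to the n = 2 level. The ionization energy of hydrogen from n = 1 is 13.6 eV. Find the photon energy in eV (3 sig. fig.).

The Bohr energies scale as Z², so for Z = 4: E_n = −217.6/n² eV.
E_7 = −217.6/49 = −4.441 eV and E_2 = −217.6/4 = −54.40 eV.
The photon energy is |E_7 − E_2| = 50.0 eV.

50.0 eV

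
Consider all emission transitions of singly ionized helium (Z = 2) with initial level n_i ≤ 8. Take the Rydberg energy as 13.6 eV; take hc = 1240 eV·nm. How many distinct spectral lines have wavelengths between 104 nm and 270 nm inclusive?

Enumerate all n_i → n_f pairs with 1 ≤ n_f < n_i ≤ 8 and compute λ = 1240 / [13.6·4·(1/n_f² − 1/n_i²)].
Lines falling in [104, 270] nm: 5→2 (108.5 nm), 4→2 (121.6 nm), 3→2 (164.1 nm), 8→3 (238.7 nm), 7→3 (251.3 nm).

5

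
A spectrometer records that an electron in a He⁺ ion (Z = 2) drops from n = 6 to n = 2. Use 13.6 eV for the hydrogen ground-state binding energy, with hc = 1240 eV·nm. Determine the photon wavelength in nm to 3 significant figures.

For Z = 2 the level energies scale as Z², so the effective Rydberg energy is 13.6 × 4 = 54.40 eV.
ΔE = 54.40 × (1/2² − 1/6²) = 54.40 × 0.2222 = 12.09 eV.
λ = hc/ΔE = 1240 / 12.09 = 103 nm.

103 nm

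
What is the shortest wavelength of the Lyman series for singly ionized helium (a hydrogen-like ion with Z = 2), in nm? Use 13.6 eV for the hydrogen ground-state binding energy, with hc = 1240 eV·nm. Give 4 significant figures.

The Lyman series has lower level n_f = 1; the series limit corresponds to n_i → ∞.
ΔE_max = 13.6 × 4 / 1² = 54.40 eV.
λ_min = 1240 / 54.40 = 22.79 nm.

22.79 nm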